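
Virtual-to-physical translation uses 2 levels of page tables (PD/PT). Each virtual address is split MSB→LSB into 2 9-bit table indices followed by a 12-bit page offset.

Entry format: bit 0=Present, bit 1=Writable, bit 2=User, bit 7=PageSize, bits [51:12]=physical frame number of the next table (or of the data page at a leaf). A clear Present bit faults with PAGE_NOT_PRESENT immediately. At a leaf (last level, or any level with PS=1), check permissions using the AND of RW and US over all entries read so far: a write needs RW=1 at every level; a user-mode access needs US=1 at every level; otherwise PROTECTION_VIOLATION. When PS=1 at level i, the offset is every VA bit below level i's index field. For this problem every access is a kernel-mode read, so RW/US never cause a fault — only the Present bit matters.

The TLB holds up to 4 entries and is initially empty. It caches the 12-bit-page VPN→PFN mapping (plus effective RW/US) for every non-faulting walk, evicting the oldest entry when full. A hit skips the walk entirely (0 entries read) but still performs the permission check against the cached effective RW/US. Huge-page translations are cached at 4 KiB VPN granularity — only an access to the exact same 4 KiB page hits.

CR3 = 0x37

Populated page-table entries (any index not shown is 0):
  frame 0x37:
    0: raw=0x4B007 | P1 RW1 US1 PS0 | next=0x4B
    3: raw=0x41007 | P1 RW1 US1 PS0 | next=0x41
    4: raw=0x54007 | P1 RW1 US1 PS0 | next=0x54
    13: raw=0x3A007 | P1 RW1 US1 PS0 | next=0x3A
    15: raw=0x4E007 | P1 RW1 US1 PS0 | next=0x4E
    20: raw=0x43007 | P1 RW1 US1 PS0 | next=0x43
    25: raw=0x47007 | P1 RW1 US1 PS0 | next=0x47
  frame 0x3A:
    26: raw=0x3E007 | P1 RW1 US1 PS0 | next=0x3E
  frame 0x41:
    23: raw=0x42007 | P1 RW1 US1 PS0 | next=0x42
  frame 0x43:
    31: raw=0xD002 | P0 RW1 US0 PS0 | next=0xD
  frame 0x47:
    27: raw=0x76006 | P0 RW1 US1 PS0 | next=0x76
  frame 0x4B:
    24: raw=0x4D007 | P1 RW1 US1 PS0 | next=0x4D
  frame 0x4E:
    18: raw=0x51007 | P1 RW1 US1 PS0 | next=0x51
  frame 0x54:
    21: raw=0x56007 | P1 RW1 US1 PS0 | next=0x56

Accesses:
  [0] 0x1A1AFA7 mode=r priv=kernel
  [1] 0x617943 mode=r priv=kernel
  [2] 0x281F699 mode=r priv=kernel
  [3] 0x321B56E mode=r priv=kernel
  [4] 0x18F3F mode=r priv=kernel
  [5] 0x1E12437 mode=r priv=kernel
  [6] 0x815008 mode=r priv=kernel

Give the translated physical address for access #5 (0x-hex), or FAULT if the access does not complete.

Trace:
#0 VA=0x1A1AFA7 (r,kernel):
  L0: frame=0x37 idx=13 entry=0x3A007 [P=1 RW=1 US=1 PS=0]
  L1: frame=0x3A idx=26 entry=0x3E007 [P=1 RW=1 US=1 PS=0]
  ⇒ phys 0x3EFA7  [2 reads]
#1 VA=0x617943 (r,kernel):
  L0: frame=0x37 idx=3 entry=0x41007 [P=1 RW=1 US=1 PS=0]
  L1: frame=0x41 idx=23 entry=0x42007 [P=1 RW=1 US=1 PS=0]
  ⇒ phys 0x42943  [2 reads]
#2 VA=0x281F699 (r,kernel):
  L0: frame=0x37 idx=20 entry=0x43007 [P=1 RW=1 US=1 PS=0]
  L1: frame=0x43 idx=31 entry=0xD002 [P=0 RW=1 US=0 PS=0]
  → PAGE_NOT_PRESENT  (2 entries read)
#3 VA=0x321B56E (r,kernel):
  L0: frame=0x37 idx=25 entry=0x47007 [P=1 RW=1 US=1 PS=0]
  L1: frame=0x47 idx=27 entry=0x76006 [P=0 RW=1 US=1 PS=0]
  → PAGE_NOT_PRESENT  (2 entries read)
#4 VA=0x18F3F (r,kernel):
  L0: frame=0x37 idx=0 entry=0x4B007 [P=1 RW=1 US=1 PS=0]
  L1: frame=0x4B idx=24 entry=0x4D007 [P=1 RW=1 US=1 PS=0]
  ⇒ phys 0x4DF3F  [2 reads]
#5 VA=0x1E12437 (r,kernel):
  L0: frame=0x37 idx=15 entry=0x4E007 [P=1 RW=1 US=1 PS=0]
  L1: frame=0x4E idx=18 entry=0x51007 [P=1 RW=1 US=1 PS=0]
  ⇒ phys 0x51437  [2 reads]
#6 VA=0x815008 (r,kernel):
  L0: frame=0x37 idx=4 entry=0x54007 [P=1 RW=1 US=1 PS=0]
  L1: frame=0x54 idx=21 entry=0x56007 [P=1 RW=1 US=1 PS=0]
  ⇒ phys 0x56008  [2 reads]

Access #5 PA: 0x51437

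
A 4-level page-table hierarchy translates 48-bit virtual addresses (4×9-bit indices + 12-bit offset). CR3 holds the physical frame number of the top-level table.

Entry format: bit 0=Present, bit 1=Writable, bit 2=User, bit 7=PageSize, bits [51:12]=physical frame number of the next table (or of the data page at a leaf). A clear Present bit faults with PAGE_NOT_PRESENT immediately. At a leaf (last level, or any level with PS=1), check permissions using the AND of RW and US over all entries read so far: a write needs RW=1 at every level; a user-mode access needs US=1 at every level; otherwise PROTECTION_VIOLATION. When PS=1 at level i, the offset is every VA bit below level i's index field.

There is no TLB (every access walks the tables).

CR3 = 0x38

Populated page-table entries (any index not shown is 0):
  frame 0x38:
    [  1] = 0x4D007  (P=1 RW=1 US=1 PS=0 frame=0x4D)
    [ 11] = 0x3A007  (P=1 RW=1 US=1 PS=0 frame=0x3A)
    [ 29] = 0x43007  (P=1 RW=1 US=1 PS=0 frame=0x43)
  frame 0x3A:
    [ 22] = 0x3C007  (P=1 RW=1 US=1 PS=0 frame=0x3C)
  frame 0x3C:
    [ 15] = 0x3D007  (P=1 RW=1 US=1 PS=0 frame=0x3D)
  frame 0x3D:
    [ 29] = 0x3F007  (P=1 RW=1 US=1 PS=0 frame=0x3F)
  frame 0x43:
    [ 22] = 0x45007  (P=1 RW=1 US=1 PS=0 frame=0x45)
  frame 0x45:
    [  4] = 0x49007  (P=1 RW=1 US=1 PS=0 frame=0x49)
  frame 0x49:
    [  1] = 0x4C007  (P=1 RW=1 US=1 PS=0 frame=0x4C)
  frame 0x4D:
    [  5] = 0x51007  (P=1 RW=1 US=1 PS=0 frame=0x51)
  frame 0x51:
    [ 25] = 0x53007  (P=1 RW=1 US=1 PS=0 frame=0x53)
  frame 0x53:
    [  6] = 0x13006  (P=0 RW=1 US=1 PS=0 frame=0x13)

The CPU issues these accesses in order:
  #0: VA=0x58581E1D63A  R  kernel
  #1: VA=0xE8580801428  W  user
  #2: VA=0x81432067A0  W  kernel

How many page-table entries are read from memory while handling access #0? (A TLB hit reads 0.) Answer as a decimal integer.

Trace:
#0 VA=0x58581E1D63A (r,kernel):
  L0 @0x38[11] → 0x3A007  P=1,RW=1,US=1,PS=0
  L1 @0x3A[22] → 0x3C007  P=1,RW=1,US=1,PS=0
  L2 @0x3C[15] → 0x3D007  P=1,RW=1,US=1,PS=0
  L3 @0x3D[29] → 0x3F007  P=1,RW=1,US=1,PS=0
  ✓ 0x3F63A  — 4 lookups
#1 VA=0xE8580801428 (w,user):
  L0 @0x38[29] → 0x43007  P=1,RW=1,US=1,PS=0
  L1 @0x43[22] → 0x45007  P=1,RW=1,US=1,PS=0
  L2 @0x45[4] → 0x49007  P=1,RW=1,US=1,PS=0
  L3 @0x49[1] → 0x4C007  P=1,RW=1,US=1,PS=0
  ✓ 0x4C428  — 4 lookups
#2 VA=0x81432067A0 (w,kernel):
  L0 @0x38[1] → 0x4D007  P=1,RW=1,US=1,PS=0
  L1 @0x4D[5] → 0x51007  P=1,RW=1,US=1,PS=0
  L2 @0x51[25] → 0x53007  P=1,RW=1,US=1,PS=0
  L3 @0x53[6] → 0x13006  P=0,RW=1,US=1,PS=0
  ⇒ fault: PAGE_NOT_PRESENT  — 4 lookups

Entries read for #0: 4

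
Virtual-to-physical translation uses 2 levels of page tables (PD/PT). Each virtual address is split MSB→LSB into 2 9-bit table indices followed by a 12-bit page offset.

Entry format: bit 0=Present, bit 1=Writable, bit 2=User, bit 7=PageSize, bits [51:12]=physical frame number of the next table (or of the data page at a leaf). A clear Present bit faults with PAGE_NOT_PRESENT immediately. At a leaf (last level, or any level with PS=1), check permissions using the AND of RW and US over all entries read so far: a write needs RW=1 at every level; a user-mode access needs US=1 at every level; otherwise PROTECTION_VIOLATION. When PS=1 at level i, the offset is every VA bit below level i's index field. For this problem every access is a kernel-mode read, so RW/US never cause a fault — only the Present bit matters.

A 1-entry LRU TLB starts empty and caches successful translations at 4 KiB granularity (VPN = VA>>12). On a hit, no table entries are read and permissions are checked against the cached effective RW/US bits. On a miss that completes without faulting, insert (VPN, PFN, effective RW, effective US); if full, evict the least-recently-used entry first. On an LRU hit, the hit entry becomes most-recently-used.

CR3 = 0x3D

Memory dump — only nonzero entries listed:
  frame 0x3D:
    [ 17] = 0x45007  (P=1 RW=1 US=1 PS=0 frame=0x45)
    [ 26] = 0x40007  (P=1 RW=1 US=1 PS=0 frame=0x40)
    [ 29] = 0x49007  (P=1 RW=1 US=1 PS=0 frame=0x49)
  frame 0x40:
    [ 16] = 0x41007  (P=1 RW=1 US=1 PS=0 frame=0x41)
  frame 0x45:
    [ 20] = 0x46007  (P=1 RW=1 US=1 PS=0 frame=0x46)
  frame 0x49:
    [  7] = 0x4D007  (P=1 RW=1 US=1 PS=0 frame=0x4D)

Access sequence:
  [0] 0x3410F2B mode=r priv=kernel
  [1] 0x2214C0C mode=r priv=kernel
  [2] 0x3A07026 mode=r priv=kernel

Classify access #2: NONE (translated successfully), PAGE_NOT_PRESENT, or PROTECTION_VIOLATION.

Walk each access:
#0 VA=0x3410F2B (r,kernel):
  L0 @0x3D[26] → 0x40007  P=1,RW=1,US=1,PS=0
  L1 @0x40[16] → 0x41007  P=1,RW=1,US=1,PS=0
  → PA=0x41F2B  (2 entries read)
#1 VA=0x2214C0C (r,kernel):
  L0 @0x3D[17] → 0x45007  P=1,RW=1,US=1,PS=0
  L1 @0x45[20] → 0x46007  P=1,RW=1,US=1,PS=0
  → PA=0x46C0C  (2 entries read)
#2 VA=0x3A07026 (r,kernel):
  L0 @0x3D[29] → 0x49007  P=1,RW=1,US=1,PS=0
  L1 @0x49[7] → 0x4D007  P=1,RW=1,US=1,PS=0
  → PA=0x4D026  (2 entries read)

Access #2 fault: NONE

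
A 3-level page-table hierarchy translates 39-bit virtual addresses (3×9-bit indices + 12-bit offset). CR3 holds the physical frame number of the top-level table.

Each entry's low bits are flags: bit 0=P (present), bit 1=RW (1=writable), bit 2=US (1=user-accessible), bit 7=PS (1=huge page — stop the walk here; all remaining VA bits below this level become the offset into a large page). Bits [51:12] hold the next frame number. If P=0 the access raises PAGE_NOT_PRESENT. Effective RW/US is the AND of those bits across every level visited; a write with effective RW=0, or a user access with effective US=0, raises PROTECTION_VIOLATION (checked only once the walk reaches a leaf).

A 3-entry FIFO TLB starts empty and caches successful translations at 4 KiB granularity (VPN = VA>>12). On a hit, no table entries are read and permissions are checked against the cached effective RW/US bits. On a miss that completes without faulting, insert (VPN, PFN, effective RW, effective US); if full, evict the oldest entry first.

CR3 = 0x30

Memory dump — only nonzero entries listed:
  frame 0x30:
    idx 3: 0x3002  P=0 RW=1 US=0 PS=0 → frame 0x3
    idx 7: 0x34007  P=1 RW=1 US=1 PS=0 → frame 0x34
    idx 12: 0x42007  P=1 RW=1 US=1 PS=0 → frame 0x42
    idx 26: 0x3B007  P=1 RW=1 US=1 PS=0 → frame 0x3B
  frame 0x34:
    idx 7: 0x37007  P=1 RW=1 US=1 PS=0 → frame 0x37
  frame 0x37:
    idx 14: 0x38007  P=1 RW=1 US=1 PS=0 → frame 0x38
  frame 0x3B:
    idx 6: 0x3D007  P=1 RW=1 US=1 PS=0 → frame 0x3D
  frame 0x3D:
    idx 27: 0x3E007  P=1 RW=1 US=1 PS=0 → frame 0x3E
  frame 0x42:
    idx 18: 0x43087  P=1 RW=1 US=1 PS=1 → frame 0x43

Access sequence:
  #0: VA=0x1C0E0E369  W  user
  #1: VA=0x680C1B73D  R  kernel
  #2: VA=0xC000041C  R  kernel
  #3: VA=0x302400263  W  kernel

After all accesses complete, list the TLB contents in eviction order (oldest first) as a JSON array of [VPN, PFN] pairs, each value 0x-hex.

Trace:
#0 VA=0x1C0E0E369 (w,user):
  [0] read 0x30 idx=7: raw=0x34007 flags P=1 W=1 U=1 S=0
  [1] read 0x34 idx=7: raw=0x37007 flags P=1 W=1 U=1 S=0
  [2] read 0x37 idx=14: raw=0x38007 flags P=1 W=1 U=1 S=0
  ⇒ phys 0x38369  [3 reads]
#1 VA=0x680C1B73D (r,kernel):
  [0] read 0x30 idx=26: raw=0x3B007 flags P=1 W=1 U=1 S=0
  [1] read 0x3B idx=6: raw=0x3D007 flags P=1 W=1 U=1 S=0
  [2] read 0x3D idx=27: raw=0x3E007 flags P=1 W=1 U=1 S=0
  ⇒ phys 0x3E73D  [3 reads]
#2 VA=0xC000041C (r,kernel):
  [0] read 0x30 idx=3: raw=0x3002 flags P=0 W=1 U=0 S=0
  ⇒ fault: PAGE_NOT_PRESENT  — 1 lookups
#3 VA=0x302400263 (w,kernel):
  [0] read 0x30 idx=12: raw=0x42007 flags P=1 W=1 U=1 S=0
  [1] read 0x42 idx=18: raw=0x43087 flags P=1 W=1 U=1 S=1
  ⇒ phys 0x43263 (huge @L1)  [2 reads]

TLB: [["0x1C0E0E", "0x38"], ["0x680C1B", "0x3E"], ["0x302400", "0x43"]]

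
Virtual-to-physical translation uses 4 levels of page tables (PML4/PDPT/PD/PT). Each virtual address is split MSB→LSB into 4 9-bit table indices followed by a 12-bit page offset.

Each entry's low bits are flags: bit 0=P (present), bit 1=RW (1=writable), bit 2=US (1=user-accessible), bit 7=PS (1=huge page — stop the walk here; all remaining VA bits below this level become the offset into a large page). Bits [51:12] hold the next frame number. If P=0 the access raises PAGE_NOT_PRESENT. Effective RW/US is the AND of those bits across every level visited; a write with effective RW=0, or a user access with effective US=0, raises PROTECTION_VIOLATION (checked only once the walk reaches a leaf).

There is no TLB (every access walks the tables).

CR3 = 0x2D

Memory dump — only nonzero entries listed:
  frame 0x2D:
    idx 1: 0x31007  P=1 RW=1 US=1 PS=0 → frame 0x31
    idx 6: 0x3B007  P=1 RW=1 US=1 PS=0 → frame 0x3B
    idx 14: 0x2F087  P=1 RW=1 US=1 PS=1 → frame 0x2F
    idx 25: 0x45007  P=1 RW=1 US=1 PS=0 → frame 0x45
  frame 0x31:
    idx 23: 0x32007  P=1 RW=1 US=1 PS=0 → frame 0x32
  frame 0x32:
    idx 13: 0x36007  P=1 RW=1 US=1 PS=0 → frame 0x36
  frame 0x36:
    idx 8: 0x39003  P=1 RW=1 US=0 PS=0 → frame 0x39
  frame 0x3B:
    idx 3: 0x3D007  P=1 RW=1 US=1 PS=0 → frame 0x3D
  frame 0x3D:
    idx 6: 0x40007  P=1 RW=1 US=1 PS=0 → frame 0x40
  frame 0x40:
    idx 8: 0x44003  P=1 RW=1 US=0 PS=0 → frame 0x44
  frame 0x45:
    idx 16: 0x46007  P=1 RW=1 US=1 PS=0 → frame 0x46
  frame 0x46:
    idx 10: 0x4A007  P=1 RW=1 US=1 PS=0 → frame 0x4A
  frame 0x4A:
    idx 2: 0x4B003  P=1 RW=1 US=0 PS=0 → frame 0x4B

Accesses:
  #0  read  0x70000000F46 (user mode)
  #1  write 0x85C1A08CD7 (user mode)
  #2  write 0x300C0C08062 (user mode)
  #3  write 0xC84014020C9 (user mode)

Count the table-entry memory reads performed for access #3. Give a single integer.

Walk each access:
#0 VA=0x70000000F46 (r,user):
  [0] read 0x2D idx=14: raw=0x2F087 flags P=1 W=1 U=1 S=1
  ✓ 0x2FF46 (huge @L0)  — 1 lookups
#1 VA=0x85C1A08CD7 (w,user):
  [0] read 0x2D idx=1: raw=0x31007 flags P=1 W=1 U=1 S=0
  [1] read 0x31 idx=23: raw=0x32007 flags P=1 W=1 U=1 S=0
  [2] read 0x32 idx=13: raw=0x36007 flags P=1 W=1 U=1 S=0
  [3] read 0x36 idx=8: raw=0x39003 flags P=1 W=1 U=0 S=0
  ✗ PROTECTION_VIOLATION  [4 reads]
#2 VA=0x300C0C08062 (w,user):
  [0] read 0x2D idx=6: raw=0x3B007 flags P=1 W=1 U=1 S=0
  [1] read 0x3B idx=3: raw=0x3D007 flags P=1 W=1 U=1 S=0
  [2] read 0x3D idx=6: raw=0x40007 flags P=1 W=1 U=1 S=0
  [3] read 0x40 idx=8: raw=0x44003 flags P=1 W=1 U=0 S=0
  ✗ PROTECTION_VIOLATION  [4 reads]
#3 VA=0xC84014020C9 (w,user):
  [0] read 0x2D idx=25: raw=0x45007 flags P=1 W=1 U=1 S=0
  [1] read 0x45 idx=16: raw=0x46007 flags P=1 W=1 U=1 S=0
  [2] read 0x46 idx=10: raw=0x4A007 flags P=1 W=1 U=1 S=0
  [3] read 0x4A idx=2: raw=0x4B003 flags P=1 W=1 U=0 S=0
  ✗ PROTECTION_VIOLATION  [4 reads]

Entries read for #3: 4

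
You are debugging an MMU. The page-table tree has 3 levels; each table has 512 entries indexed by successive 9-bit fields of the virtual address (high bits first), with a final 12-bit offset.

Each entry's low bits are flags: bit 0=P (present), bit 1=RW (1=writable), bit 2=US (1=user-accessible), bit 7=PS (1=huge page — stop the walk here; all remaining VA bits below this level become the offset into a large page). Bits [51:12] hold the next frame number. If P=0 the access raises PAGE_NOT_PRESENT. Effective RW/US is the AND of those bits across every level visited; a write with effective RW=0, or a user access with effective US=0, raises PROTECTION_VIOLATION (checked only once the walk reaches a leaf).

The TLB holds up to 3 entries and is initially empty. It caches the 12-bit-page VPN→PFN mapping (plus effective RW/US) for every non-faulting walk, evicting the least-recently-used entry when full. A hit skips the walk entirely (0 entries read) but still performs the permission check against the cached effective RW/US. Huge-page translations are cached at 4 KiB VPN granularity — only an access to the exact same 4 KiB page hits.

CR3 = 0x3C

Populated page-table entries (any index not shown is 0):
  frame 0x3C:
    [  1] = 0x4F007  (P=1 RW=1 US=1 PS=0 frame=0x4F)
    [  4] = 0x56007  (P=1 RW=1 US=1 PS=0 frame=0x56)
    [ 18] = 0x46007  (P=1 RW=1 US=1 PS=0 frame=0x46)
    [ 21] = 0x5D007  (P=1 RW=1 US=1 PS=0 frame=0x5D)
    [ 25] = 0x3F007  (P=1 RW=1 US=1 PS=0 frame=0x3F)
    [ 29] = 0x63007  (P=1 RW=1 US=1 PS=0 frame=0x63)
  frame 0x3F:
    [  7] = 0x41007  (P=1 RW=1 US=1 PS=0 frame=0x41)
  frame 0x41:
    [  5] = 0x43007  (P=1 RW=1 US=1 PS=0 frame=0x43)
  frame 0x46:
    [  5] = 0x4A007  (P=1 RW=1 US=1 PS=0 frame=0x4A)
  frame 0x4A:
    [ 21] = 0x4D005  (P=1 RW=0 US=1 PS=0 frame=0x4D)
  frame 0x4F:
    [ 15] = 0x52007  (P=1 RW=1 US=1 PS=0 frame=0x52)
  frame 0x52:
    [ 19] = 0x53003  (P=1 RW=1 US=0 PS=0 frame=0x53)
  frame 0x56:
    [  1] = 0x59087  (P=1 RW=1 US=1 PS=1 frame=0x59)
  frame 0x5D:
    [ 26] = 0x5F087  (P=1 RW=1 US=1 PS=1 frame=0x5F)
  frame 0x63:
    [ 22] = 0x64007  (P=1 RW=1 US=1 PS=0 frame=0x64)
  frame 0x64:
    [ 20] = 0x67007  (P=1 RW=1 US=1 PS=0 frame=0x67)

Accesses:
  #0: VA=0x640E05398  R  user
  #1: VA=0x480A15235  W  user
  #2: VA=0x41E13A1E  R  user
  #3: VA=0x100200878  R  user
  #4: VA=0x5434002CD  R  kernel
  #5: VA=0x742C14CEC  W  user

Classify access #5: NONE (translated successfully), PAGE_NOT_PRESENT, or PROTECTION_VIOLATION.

Walk each access:
#0 VA=0x640E05398 (r,user):
  [0] read 0x3C idx=25: raw=0x3F007 flags P=1 W=1 U=1 S=0
  [1] read 0x3F idx=7: raw=0x41007 flags P=1 W=1 U=1 S=0
  [2] read 0x41 idx=5: raw=0x43007 flags P=1 W=1 U=1 S=0
  → PA=0x43398  (3 entries read)
#1 VA=0x480A15235 (w,user):
  [0] read 0x3C idx=18: raw=0x46007 flags P=1 W=1 U=1 S=0
  [1] read 0x46 idx=5: raw=0x4A007 flags P=1 W=1 U=1 S=0
  [2] read 0x4A idx=21: raw=0x4D005 flags P=1 W=0 U=1 S=0
  ✗ PROTECTION_VIOLATION  [3 reads]
#2 VA=0x41E13A1E (r,user):
  [0] read 0x3C idx=1: raw=0x4F007 flags P=1 W=1 U=1 S=0
  [1] read 0x4F idx=15: raw=0x52007 flags P=1 W=1 U=1 S=0
  [2] read 0x52 idx=19: raw=0x53003 flags P=1 W=1 U=0 S=0
  ✗ PROTECTION_VIOLATION  [3 reads]
#3 VA=0x100200878 (r,user):
  [0] read 0x3C idx=4: raw=0x56007 flags P=1 W=1 U=1 S=0
  [1] read 0x56 idx=1: raw=0x59087 flags P=1 W=1 U=1 S=1
  → PA=0x59878 (huge @L1)  (2 entries read)
#4 VA=0x5434002CD (r,kernel):
  [0] read 0x3C idx=21: raw=0x5D007 flags P=1 W=1 U=1 S=0
  [1] read 0x5D idx=26: raw=0x5F087 flags P=1 W=1 U=1 S=1
  → PA=0x5F2CD (huge @L1)  (2 entries read)
#5 VA=0x742C14CEC (w,user):
  [0] read 0x3C idx=29: raw=0x63007 flags P=1 W=1 U=1 S=0
  [1] read 0x63 idx=22: raw=0x64007 flags P=1 W=1 U=1 S=0
  [2] read 0x64 idx=20: raw=0x67007 flags P=1 W=1 U=1 S=0
  → PA=0x67CEC  (3 entries read)

Access #5 fault: NONE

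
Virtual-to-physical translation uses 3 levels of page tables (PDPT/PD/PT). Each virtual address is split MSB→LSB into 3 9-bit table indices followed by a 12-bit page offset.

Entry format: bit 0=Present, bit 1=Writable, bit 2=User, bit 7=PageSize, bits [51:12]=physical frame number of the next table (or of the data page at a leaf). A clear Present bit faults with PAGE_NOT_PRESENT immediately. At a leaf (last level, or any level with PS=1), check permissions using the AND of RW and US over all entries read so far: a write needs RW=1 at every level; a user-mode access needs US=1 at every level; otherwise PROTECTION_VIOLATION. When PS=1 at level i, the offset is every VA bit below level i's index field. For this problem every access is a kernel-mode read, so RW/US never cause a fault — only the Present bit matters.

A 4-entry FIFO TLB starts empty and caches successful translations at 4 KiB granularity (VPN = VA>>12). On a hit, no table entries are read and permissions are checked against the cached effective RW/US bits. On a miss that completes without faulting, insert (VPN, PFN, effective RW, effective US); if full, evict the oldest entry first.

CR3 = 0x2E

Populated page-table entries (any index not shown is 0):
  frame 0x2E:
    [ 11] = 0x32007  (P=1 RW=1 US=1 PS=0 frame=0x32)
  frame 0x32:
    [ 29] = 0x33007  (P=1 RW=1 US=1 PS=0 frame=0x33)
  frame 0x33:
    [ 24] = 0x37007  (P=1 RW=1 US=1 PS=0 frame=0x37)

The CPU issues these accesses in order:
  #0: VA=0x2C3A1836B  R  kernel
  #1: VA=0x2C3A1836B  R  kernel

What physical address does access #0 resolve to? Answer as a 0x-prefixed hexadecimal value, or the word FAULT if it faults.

Walk each access:
#0 VA=0x2C3A1836B (r,kernel):
  L0 @0x2E[11] → 0x32007  P=1,RW=1,US=1,PS=0
  L1 @0x32[29] → 0x33007  P=1,RW=1,US=1,PS=0
  L2 @0x33[24] → 0x37007  P=1,RW=1,US=1,PS=0
  ⇒ phys 0x3736B  [3 reads]
#1 VA=0x2C3A1836B (r,kernel):
  TLB hit vpn=0x2C3A18 → PA=0x3736B

Access #0 PA: 0x3736B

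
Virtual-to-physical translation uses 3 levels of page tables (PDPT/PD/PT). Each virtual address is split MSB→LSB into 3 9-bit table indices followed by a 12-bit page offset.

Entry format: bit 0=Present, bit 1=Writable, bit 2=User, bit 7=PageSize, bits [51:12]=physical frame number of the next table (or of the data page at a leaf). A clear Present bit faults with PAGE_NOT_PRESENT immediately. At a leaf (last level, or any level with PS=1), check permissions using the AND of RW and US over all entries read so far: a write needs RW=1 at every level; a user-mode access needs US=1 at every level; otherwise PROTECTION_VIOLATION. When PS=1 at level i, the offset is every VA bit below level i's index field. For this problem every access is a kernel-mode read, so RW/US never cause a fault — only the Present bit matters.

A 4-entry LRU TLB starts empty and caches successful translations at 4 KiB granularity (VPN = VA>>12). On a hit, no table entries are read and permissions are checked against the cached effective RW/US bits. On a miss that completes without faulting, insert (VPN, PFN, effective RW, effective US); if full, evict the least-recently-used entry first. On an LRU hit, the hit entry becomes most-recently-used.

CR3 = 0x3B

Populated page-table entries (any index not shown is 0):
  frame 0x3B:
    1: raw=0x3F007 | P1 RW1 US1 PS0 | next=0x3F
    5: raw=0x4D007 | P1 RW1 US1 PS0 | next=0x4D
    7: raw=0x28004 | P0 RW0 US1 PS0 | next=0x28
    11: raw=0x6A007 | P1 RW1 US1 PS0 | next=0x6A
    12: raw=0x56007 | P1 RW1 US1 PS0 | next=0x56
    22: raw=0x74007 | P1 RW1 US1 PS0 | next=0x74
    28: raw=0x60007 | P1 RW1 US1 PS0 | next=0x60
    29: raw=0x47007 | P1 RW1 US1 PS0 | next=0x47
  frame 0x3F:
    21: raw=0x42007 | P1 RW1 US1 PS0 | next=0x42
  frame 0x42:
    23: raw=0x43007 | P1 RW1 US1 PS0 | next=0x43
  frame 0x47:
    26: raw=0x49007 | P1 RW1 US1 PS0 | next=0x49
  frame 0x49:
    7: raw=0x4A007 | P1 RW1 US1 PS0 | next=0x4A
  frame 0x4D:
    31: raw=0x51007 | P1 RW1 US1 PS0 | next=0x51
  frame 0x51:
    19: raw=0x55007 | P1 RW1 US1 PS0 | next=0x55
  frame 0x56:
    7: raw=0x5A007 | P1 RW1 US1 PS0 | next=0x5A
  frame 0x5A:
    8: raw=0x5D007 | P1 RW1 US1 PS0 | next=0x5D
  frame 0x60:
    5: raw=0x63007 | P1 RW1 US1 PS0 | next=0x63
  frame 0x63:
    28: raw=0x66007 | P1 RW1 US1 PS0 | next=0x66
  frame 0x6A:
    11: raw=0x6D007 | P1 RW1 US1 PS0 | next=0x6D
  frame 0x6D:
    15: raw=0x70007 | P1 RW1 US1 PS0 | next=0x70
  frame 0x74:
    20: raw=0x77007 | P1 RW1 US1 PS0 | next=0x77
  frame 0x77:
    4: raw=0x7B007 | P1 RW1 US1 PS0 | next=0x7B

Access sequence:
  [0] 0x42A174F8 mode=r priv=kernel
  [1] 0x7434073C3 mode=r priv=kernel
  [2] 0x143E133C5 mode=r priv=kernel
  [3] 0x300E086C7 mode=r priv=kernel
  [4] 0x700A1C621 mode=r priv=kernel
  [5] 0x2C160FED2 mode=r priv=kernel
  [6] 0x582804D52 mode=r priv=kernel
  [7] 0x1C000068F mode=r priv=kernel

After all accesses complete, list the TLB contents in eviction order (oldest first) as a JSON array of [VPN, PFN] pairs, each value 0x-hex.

Walk each access:
#0 VA=0x42A174F8 (r,kernel):
  L0 @0x3B[1] → 0x3F007  P=1,RW=1,US=1,PS=0
  L1 @0x3F[21] → 0x42007  P=1,RW=1,US=1,PS=0
  L2 @0x42[23] → 0x43007  P=1,RW=1,US=1,PS=0
  ✓ 0x434F8  — 3 lookups
#1 VA=0x7434073C3 (r,kernel):
  L0 @0x3B[29] → 0x47007  P=1,RW=1,US=1,PS=0
  L1 @0x47[26] → 0x49007  P=1,RW=1,US=1,PS=0
  L2 @0x49[7] → 0x4A007  P=1,RW=1,US=1,PS=0
  ✓ 0x4A3C3  — 3 lookups
#2 VA=0x143E133C5 (r,kernel):
  L0 @0x3B[5] → 0x4D007  P=1,RW=1,US=1,PS=0
  L1 @0x4D[31] → 0x51007  P=1,RW=1,US=1,PS=0
  L2 @0x51[19] → 0x55007  P=1,RW=1,US=1,PS=0
  ✓ 0x553C5  — 3 lookups
#3 VA=0x300E086C7 (r,kernel):
  L0 @0x3B[12] → 0x56007  P=1,RW=1,US=1,PS=0
  L1 @0x56[7] → 0x5A007  P=1,RW=1,US=1,PS=0
  L2 @0x5A[8] → 0x5D007  P=1,RW=1,US=1,PS=0
  ✓ 0x5D6C7  — 3 lookups
#4 VA=0x700A1C621 (r,kernel):
  L0 @0x3B[28] → 0x60007  P=1,RW=1,US=1,PS=0
  L1 @0x60[5] → 0x63007  P=1,RW=1,US=1,PS=0
  L2 @0x63[28] → 0x66007  P=1,RW=1,US=1,PS=0
  ✓ 0x66621  — 3 lookups
#5 VA=0x2C160FED2 (r,kernel):
  L0 @0x3B[11] → 0x6A007  P=1,RW=1,US=1,PS=0
  L1 @0x6A[11] → 0x6D007  P=1,RW=1,US=1,PS=0
  L2 @0x6D[15] → 0x70007  P=1,RW=1,US=1,PS=0
  ✓ 0x70ED2  — 3 lookups
#6 VA=0x582804D52 (r,kernel):
  L0 @0x3B[22] → 0x74007  P=1,RW=1,US=1,PS=0
  L1 @0x74[20] → 0x77007  P=1,RW=1,US=1,PS=0
  L2 @0x77[4] → 0x7B007  P=1,RW=1,US=1,PS=0
  ✓ 0x7BD52  — 3 lookups
#7 VA=0x1C000068F (r,kernel):
  L0 @0x3B[7] → 0x28004  P=0,RW=0,US=1,PS=0
  ✗ PAGE_NOT_PRESENT  [1 reads]

TLB: [["0x300E08", "0x5D"], ["0x700A1C", "0x66"], ["0x2C160F", "0x70"], ["0x582804", "0x7B"]]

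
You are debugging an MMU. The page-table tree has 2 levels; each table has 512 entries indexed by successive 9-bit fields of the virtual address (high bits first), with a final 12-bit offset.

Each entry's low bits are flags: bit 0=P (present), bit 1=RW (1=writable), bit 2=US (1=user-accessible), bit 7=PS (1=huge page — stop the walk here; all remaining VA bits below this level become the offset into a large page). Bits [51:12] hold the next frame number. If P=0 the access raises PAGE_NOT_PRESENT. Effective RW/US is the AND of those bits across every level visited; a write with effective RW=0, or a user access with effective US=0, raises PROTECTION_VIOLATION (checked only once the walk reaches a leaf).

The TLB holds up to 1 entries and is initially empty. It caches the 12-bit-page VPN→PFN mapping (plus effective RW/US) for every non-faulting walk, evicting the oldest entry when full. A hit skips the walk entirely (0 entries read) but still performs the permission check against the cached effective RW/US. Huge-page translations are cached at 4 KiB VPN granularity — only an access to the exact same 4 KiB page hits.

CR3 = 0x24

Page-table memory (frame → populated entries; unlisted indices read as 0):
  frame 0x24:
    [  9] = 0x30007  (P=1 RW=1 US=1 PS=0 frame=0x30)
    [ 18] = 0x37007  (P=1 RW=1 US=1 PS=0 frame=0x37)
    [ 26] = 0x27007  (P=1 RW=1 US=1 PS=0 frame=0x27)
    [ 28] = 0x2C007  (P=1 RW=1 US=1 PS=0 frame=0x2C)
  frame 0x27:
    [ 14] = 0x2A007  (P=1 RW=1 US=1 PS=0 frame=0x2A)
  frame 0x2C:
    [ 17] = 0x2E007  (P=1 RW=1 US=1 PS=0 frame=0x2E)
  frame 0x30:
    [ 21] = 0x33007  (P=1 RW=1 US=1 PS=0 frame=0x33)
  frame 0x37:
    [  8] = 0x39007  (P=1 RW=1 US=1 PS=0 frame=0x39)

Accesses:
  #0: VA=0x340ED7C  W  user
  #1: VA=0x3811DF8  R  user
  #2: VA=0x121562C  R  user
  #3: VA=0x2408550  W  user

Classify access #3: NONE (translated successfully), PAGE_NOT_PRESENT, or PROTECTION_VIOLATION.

Per-access translation:
#0 VA=0x340ED7C (w,user):
  L0 @0x24[26] → 0x27007  P=1,RW=1,US=1,PS=0
  L1 @0x27[14] → 0x2A007  P=1,RW=1,US=1,PS=0
  ✓ 0x2AD7C  — 2 lookups
#1 VA=0x3811DF8 (r,user):
  L0 @0x24[28] → 0x2C007  P=1,RW=1,US=1,PS=0
  L1 @0x2C[17] → 0x2E007  P=1,RW=1,US=1,PS=0
  ✓ 0x2EDF8  — 2 lookups
#2 VA=0x121562C (r,user):
  L0 @0x24[9] → 0x30007  P=1,RW=1,US=1,PS=0
  L1 @0x30[21] → 0x33007  P=1,RW=1,US=1,PS=0
  ✓ 0x3362C  — 2 lookups
#3 VA=0x2408550 (w,user):
  L0 @0x24[18] → 0x37007  P=1,RW=1,US=1,PS=0
  L1 @0x37[8] → 0x39007  P=1,RW=1,US=1,PS=0
  ✓ 0x39550  — 2 lookups

Access #3 fault: NONE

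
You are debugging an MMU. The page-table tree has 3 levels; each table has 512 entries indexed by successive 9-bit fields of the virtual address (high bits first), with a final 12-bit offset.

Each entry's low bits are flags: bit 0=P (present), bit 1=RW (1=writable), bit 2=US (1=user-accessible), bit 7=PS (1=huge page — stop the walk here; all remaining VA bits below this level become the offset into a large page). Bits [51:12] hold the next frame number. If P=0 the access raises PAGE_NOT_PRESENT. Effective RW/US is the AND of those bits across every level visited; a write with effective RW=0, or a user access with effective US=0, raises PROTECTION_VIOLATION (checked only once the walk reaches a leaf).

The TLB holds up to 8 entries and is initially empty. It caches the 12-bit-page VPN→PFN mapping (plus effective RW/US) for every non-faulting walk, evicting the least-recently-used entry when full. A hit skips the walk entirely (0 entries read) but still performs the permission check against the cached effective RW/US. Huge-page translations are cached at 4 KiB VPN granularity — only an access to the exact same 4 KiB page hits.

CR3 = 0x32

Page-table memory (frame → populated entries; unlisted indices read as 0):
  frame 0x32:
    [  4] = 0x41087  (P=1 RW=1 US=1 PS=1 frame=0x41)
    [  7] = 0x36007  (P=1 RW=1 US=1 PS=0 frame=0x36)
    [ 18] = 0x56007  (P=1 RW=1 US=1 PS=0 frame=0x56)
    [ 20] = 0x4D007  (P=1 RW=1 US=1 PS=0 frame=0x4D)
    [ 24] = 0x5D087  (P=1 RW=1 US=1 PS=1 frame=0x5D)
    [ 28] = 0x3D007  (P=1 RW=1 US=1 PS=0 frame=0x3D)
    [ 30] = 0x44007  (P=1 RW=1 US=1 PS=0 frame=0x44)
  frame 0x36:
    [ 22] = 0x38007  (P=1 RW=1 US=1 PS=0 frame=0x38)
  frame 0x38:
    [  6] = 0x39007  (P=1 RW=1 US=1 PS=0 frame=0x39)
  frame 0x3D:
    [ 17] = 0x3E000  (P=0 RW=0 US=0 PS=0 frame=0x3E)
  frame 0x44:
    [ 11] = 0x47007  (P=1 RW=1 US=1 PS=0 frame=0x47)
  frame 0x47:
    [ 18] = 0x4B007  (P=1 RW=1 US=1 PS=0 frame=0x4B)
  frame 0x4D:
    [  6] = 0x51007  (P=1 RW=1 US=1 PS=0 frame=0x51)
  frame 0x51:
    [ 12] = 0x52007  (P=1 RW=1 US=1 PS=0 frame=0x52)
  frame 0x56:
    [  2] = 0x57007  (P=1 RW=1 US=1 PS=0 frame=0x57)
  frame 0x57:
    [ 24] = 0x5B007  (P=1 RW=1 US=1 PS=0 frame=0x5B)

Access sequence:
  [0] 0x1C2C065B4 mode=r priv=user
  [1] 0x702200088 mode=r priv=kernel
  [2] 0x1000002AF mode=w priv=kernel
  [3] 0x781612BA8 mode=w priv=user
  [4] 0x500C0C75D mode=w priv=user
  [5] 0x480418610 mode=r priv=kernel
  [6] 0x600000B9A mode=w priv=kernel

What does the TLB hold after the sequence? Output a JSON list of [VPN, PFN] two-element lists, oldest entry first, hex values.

Walk each access:
#0 VA=0x1C2C065B4 (r,user):
  L0: frame=0x32 idx=7 entry=0x36007 [P=1 RW=1 US=1 PS=0]
  L1: frame=0x36 idx=22 entry=0x38007 [P=1 RW=1 US=1 PS=0]
  L2: frame=0x38 idx=6 entry=0x39007 [P=1 RW=1 US=1 PS=0]
  ⇒ phys 0x395B4  [3 reads]
#1 VA=0x702200088 (r,kernel):
  L0: frame=0x32 idx=28 entry=0x3D007 [P=1 RW=1 US=1 PS=0]
  L1: frame=0x3D idx=17 entry=0x3E000 [P=0 RW=0 US=0 PS=0]
  → PAGE_NOT_PRESENT  (2 entries read)
#2 VA=0x1000002AF (w,kernel):
  L0: frame=0x32 idx=4 entry=0x41087 [P=1 RW=1 US=1 PS=1]
  ⇒ phys 0x412AF (huge @L0)  [1 reads]
#3 VA=0x781612BA8 (w,user):
  L0: frame=0x32 idx=30 entry=0x44007 [P=1 RW=1 US=1 PS=0]
  L1: frame=0x44 idx=11 entry=0x47007 [P=1 RW=1 US=1 PS=0]
  L2: frame=0x47 idx=18 entry=0x4B007 [P=1 RW=1 US=1 PS=0]
  ⇒ phys 0x4BBA8  [3 reads]
#4 VA=0x500C0C75D (w,user):
  L0: frame=0x32 idx=20 entry=0x4D007 [P=1 RW=1 US=1 PS=0]
  L1: frame=0x4D idx=6 entry=0x51007 [P=1 RW=1 US=1 PS=0]
  L2: frame=0x51 idx=12 entry=0x52007 [P=1 RW=1 US=1 PS=0]
  ⇒ phys 0x5275D  [3 reads]
#5 VA=0x480418610 (r,kernel):
  L0: frame=0x32 idx=18 entry=0x56007 [P=1 RW=1 US=1 PS=0]
  L1: frame=0x56 idx=2 entry=0x57007 [P=1 RW=1 US=1 PS=0]
  L2: frame=0x57 idx=24 entry=0x5B007 [P=1 RW=1 US=1 PS=0]
  ⇒ phys 0x5B610  [3 reads]
#6 VA=0x600000B9A (w,kernel):
  L0: frame=0x32 idx=24 entry=0x5D087 [P=1 RW=1 US=1 PS=1]
  ⇒ phys 0x5DB9A (huge @L0)  [1 reads]

TLB: [["0x1C2C06", "0x39"], ["0x100000", "0x41"], ["0x781612", "0x4B"], ["0x500C0C", "0x52"], ["0x480418", "0x5B"], ["0x600000", "0x5D"]]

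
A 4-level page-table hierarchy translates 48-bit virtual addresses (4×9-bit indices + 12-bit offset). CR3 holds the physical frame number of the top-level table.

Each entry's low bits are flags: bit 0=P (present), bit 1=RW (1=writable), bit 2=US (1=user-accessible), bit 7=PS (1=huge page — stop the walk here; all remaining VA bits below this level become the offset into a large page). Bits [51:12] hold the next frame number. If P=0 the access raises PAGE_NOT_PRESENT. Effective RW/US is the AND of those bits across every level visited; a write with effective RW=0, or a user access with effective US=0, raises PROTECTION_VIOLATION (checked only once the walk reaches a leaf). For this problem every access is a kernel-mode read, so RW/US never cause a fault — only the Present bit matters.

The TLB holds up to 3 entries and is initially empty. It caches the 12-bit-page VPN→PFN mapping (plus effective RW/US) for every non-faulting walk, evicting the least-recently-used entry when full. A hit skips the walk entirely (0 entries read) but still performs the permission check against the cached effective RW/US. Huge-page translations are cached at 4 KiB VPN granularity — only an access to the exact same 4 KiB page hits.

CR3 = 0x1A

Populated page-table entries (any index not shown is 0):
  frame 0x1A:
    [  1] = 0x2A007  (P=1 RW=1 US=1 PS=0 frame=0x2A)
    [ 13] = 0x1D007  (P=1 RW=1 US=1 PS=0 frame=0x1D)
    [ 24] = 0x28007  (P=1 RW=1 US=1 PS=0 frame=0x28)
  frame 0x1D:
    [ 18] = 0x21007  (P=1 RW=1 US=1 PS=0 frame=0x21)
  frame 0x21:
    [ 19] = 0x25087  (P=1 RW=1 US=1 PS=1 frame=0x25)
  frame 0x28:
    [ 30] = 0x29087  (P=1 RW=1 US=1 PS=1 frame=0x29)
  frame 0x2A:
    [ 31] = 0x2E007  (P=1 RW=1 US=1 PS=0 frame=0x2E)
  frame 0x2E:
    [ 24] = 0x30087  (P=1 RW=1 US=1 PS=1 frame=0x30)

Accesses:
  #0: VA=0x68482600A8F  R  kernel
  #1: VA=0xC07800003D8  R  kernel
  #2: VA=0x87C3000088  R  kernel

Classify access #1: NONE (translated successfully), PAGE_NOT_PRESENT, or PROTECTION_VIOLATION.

Walk each access:
#0 VA=0x68482600A8F (r,kernel):
  L0: frame=0x1A idx=13 entry=0x1D007 [P=1 RW=1 US=1 PS=0]
  L1: frame=0x1D idx=18 entry=0x21007 [P=1 RW=1 US=1 PS=0]
  L2: frame=0x21 idx=19 entry=0x25087 [P=1 RW=1 US=1 PS=1]
  → PA=0x25A8F (huge @L2)  (3 entries read)
#1 VA=0xC07800003D8 (r,kernel):
  L0: frame=0x1A idx=24 entry=0x28007 [P=1 RW=1 US=1 PS=0]
  L1: frame=0x28 idx=30 entry=0x29087 [P=1 RW=1 US=1 PS=1]
  → PA=0x293D8 (huge @L1)  (2 entries read)
#2 VA=0x87C3000088 (r,kernel):
  L0: frame=0x1A idx=1 entry=0x2A007 [P=1 RW=1 US=1 PS=0]
  L1: frame=0x2A idx=31 entry=0x2E007 [P=1 RW=1 US=1 PS=0]
  L2: frame=0x2E idx=24 entry=0x30087 [P=1 RW=1 US=1 PS=1]
  → PA=0x30088 (huge @L2)  (3 entries read)

Access #1 fault: NONE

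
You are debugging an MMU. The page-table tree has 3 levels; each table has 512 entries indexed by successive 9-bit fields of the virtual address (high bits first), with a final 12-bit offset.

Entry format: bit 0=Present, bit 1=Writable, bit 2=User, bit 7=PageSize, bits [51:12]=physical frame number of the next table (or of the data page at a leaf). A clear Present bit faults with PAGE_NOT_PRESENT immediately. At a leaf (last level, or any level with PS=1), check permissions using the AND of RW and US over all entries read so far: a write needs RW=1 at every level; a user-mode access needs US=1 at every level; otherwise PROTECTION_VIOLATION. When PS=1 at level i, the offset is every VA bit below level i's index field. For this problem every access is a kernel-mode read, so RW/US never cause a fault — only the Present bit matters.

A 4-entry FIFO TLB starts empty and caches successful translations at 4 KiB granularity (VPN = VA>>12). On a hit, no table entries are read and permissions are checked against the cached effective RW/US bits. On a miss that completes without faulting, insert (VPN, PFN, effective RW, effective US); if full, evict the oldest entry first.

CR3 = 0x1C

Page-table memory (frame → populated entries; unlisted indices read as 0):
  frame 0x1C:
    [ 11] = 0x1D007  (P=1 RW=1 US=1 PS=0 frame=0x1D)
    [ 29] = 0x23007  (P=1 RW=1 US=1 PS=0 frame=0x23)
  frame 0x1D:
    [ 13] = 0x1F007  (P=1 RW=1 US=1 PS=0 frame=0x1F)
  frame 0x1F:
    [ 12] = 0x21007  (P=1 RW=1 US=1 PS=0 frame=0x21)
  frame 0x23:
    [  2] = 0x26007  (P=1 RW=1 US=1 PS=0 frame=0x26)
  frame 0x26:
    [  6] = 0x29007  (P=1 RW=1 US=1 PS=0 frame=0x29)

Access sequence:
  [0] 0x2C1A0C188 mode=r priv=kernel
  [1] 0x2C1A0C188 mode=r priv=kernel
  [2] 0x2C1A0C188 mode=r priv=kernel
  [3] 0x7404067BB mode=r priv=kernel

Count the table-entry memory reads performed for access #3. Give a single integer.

Trace:
#0 VA=0x2C1A0C188 (r,kernel):
  L0 @0x1C[11] → 0x1D007  P=1,RW=1,US=1,PS=0
  L1 @0x1D[13] → 0x1F007  P=1,RW=1,US=1,PS=0
  L2 @0x1F[12] → 0x21007  P=1,RW=1,US=1,PS=0
  → PA=0x21188  (3 entries read)
#1 VA=0x2C1A0C188 (r,kernel):
  TLB hit vpn=0x2C1A0C → PA=0x21188
#2 VA=0x2C1A0C188 (r,kernel):
  TLB hit vpn=0x2C1A0C → PA=0x21188
#3 VA=0x7404067BB (r,kernel):
  L0 @0x1C[29] → 0x23007  P=1,RW=1,US=1,PS=0
  L1 @0x23[2] → 0x26007  P=1,RW=1,US=1,PS=0
  L2 @0x26[6] → 0x29007  P=1,RW=1,US=1,PS=0
  → PA=0x297BB  (3 entries read)

Entries read for #3: 3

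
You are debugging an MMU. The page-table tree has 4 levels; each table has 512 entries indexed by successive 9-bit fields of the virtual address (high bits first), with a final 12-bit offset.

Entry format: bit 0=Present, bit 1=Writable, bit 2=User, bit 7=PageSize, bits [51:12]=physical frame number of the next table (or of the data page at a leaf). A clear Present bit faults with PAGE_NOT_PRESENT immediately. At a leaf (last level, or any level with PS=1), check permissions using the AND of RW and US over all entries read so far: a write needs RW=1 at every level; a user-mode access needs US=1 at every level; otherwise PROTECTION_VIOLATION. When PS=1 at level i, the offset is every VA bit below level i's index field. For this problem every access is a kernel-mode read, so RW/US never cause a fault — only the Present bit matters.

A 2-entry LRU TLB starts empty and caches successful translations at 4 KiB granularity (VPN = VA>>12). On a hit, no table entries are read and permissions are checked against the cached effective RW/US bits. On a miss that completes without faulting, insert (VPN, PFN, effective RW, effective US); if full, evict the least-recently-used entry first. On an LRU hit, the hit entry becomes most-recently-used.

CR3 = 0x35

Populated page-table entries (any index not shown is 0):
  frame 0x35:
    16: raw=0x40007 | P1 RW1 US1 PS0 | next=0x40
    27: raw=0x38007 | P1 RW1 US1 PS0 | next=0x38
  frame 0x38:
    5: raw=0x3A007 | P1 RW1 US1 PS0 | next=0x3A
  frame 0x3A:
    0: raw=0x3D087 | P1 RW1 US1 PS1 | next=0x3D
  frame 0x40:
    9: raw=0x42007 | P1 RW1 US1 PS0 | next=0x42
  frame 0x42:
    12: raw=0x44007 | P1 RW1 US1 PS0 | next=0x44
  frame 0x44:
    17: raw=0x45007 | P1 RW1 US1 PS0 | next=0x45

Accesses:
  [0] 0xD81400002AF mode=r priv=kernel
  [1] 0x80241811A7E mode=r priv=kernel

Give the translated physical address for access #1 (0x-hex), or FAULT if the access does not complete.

Per-access translation:
#0 VA=0xD81400002AF (r,kernel):
  [0] read 0x35 idx=27: raw=0x38007 flags P=1 W=1 U=1 S=0
  [1] read 0x38 idx=5: raw=0x3A007 flags P=1 W=1 U=1 S=0
  [2] read 0x3A idx=0: raw=0x3D087 flags P=1 W=1 U=1 S=1
  ⇒ phys 0x3D2AF (huge @L2)  [3 reads]
#1 VA=0x80241811A7E (r,kernel):
  [0] read 0x35 idx=16: raw=0x40007 flags P=1 W=1 U=1 S=0
  [1] read 0x40 idx=9: raw=0x42007 flags P=1 W=1 U=1 S=0
  [2] read 0x42 idx=12: raw=0x44007 flags P=1 W=1 U=1 S=0
  [3] read 0x44 idx=17: raw=0x45007 flags P=1 W=1 U=1 S=0
  ⇒ phys 0x45A7E  [4 reads]

Access #1 PA: 0x45A7E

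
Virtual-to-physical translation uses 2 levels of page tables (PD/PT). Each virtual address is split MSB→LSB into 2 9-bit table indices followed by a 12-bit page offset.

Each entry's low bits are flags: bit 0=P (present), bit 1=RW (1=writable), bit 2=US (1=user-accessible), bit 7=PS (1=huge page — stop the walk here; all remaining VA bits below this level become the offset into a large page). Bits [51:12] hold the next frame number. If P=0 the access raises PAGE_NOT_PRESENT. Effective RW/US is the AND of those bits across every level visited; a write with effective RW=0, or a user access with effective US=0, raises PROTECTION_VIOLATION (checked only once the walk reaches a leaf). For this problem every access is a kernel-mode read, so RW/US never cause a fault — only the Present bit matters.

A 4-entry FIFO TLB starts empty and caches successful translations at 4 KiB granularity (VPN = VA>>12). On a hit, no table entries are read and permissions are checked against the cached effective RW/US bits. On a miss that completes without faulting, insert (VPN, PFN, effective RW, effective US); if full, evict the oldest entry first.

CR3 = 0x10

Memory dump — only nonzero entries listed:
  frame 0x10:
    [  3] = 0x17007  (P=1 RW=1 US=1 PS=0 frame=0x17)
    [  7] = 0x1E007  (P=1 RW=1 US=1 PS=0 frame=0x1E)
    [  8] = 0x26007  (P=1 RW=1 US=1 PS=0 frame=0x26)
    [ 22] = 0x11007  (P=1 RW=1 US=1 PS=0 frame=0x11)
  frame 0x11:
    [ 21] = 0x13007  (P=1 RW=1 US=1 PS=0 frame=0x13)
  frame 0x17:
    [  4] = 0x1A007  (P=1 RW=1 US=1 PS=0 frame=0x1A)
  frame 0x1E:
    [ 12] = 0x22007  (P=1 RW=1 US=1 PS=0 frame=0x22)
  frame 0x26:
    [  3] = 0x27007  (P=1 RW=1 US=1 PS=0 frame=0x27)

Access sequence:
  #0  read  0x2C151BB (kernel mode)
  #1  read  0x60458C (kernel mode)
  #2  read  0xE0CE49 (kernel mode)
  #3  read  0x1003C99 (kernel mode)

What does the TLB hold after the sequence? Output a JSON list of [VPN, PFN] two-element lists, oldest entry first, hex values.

Trace:
#0 VA=0x2C151BB (r,kernel):
  [0] read 0x10 idx=22: raw=0x11007 flags P=1 W=1 U=1 S=0
  [1] read 0x11 idx=21: raw=0x13007 flags P=1 W=1 U=1 S=0
  ⇒ phys 0x131BB  [2 reads]
#1 VA=0x60458C (r,kernel):
  [0] read 0x10 idx=3: raw=0x17007 flags P=1 W=1 U=1 S=0
  [1] read 0x17 idx=4: raw=0x1A007 flags P=1 W=1 U=1 S=0
  ⇒ phys 0x1A58C  [2 reads]
#2 VA=0xE0CE49 (r,kernel):
  [0] read 0x10 idx=7: raw=0x1E007 flags P=1 W=1 U=1 S=0
  [1] read 0x1E idx=12: raw=0x22007 flags P=1 W=1 U=1 S=0
  ⇒ phys 0x22E49  [2 reads]
#3 VA=0x1003C99 (r,kernel):
  [0] read 0x10 idx=8: raw=0x26007 flags P=1 W=1 U=1 S=0
  [1] read 0x26 idx=3: raw=0x27007 flags P=1 W=1 U=1 S=0
  ⇒ phys 0x27C99  [2 reads]

TLB: [["0x2C15", "0x13"], ["0x604", "0x1A"], ["0xE0C", "0x22"], ["0x1003", "0x27"]]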